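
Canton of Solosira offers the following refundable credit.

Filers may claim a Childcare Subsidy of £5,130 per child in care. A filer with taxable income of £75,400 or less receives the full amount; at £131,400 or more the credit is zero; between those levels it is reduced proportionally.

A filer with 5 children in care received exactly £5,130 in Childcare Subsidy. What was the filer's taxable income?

£120,200

Full credit = 5 × £5,130 = £25,650.
£5,130 is 5,130/25,650 of the full £25,650, so 20,520/25,650 of the £56,000 range has been used: income = £75,400 + £56,000 × 20,520/25,650 = £120,200.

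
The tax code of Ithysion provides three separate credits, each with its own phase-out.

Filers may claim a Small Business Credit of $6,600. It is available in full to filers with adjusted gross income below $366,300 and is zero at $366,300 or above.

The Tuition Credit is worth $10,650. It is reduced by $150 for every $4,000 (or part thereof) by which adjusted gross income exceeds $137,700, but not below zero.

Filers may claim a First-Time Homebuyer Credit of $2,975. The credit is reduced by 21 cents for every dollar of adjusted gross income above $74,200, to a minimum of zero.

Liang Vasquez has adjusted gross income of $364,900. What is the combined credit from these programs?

$8,700

Small Business Credit: $364,900 is below the $366,300 cutoff, so the full $6,600 applies.
Tuition Credit: income exceeds $137,700 by $227,200, which is 57 full-or-partial $4,000 increments; reduction = 57 × $150 = $8,550, leaving $2,100.
First-Time Homebuyer Credit: 21% of the $290,700 excess over $74,200 is $61,047 ≥ base, so the credit is $0.
Total: $6,600 + $2,100 + $0 = $8,700.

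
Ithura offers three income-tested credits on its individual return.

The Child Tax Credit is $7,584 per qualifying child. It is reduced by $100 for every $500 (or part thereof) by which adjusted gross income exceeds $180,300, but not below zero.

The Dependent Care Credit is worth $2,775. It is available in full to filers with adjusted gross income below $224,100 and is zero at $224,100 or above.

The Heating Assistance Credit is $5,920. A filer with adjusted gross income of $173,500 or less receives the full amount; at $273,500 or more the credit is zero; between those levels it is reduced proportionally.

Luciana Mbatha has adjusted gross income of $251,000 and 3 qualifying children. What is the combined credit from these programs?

$9,884

Child Tax Credit: base = 3 × $7,584 = $22,752. income exceeds $180,300 by $70,700, which is 142 full-or-partial $500 increments; reduction = 142 × $100 = $14,200, leaving $8,552.
Dependent Care Credit: $251,000 meets or exceeds the $224,100 cutoff, so the credit is $0.
Heating Assistance Credit: $251,000 is $77,500 into a $100,000 phase-out range, leaving 22,500/100,000 of the credit: $5,920 × 22,500/100,000 = $1,332.
Total: $8,552 + $0 + $1,332 = $9,884.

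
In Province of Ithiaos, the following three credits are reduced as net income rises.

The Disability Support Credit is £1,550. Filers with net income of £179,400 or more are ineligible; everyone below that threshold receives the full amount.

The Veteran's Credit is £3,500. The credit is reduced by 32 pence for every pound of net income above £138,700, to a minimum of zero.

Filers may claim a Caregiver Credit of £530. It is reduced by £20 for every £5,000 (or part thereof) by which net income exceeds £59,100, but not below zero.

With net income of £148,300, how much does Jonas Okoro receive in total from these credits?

£2,148

Disability Support Credit: £148,300 is below the £179,400 cutoff, so the full £1,550 applies.
Veteran's Credit: 32% of the £9,600 excess over £138,700 is £3,072; credit = £3,500 − £3,072 = £428.
Caregiver Credit: income exceeds £59,100 by £89,200, which is 18 full-or-partial £5,000 increments; reduction = 18 × £20 = £360, leaving £170.
Total: £1,550 + £428 + £170 = £2,148.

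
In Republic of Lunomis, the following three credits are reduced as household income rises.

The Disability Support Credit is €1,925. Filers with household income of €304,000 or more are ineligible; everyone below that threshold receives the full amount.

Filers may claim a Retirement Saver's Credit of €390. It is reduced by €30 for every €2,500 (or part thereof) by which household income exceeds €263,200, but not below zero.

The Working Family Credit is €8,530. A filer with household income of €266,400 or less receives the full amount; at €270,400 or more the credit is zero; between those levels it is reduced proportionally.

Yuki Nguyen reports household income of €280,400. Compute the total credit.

Disability Support Credit: €280,400 is below the €304,000 cutoff, so the full €1,925 applies.
Retirement Saver's Credit: income exceeds €263,200 by €17,200, which is 7 full-or-partial €2,500 increments; reduction = 7 × €30 = €210, leaving €180.
Working Family Credit: €280,400 is at or above €270,400, so the credit is €0.
Total: €1,925 + €180 + €0 = €2,105.

€2,105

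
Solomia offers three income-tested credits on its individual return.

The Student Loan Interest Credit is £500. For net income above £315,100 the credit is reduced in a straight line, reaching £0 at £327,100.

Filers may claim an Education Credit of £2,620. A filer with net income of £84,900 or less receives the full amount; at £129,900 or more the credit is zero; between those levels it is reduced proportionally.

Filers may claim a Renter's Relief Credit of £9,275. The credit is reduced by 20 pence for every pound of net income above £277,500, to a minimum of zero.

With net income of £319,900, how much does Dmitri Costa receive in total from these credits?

Student Loan Interest Credit: £319,900 is £4,800 into a £12,000 phase-out range, leaving 7,200/12,000 of the credit: £500 × 7,200/12,000 = £300.
Education Credit: £319,900 is at or above £129,900, so the credit is £0.
Renter's Relief Credit: 20% of the £42,400 excess over £277,500 is £8,480; credit = £9,275 − £8,480 = £795.
Total: £300 + £0 + £795 = £1,095.

£1,095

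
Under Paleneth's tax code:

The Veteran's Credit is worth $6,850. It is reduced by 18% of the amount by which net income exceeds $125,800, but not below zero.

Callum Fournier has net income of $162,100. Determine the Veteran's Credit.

Veteran's Credit: 18% of the $36,300 excess over $125,800 is $6,534; credit = $6,850 − $6,534 = $316.

$316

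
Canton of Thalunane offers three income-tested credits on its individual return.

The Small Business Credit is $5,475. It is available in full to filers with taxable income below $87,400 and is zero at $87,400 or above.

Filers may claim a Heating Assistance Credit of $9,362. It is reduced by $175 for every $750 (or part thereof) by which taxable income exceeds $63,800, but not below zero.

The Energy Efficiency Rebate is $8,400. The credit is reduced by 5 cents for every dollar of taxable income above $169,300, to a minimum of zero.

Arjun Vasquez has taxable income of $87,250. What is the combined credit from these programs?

$17,637

Small Business Credit: $87,250 is below the $87,400 cutoff, so the full $5,475 applies.
Heating Assistance Credit: income exceeds $63,800 by $23,450, which is 32 full-or-partial $750 increments; reduction = 32 × $175 = $5,600, leaving $3,762.
Energy Efficiency Rebate: $87,250 is at or below the $169,300 threshold, so the full $8,400 applies.
Total: $5,475 + $3,762 + $8,400 = $17,637.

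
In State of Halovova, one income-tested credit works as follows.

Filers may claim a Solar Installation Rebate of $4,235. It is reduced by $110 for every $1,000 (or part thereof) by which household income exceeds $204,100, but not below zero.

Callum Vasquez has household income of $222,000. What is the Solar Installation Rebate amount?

Solar Installation Rebate: income exceeds $204,100 by $17,900, which is 18 full-or-partial $1,000 increments; reduction = 18 × $110 = $1,980, leaving $2,255.

$2,255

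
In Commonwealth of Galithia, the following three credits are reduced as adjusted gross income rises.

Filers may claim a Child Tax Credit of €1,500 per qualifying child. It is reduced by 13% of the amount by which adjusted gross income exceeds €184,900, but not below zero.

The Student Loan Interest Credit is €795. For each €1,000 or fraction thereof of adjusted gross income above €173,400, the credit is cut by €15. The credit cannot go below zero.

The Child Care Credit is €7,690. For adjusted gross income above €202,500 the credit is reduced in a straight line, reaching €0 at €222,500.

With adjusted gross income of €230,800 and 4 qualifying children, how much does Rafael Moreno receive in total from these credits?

€33

Child Tax Credit: base = 4 × €1,500 = €6,000. 13% of the €45,900 excess over €184,900 is €5,967; credit = €6,000 − €5,967 = €33.
Student Loan Interest Credit: income exceeds €173,400 by €57,400 → 58 increments × €15 = €870 ≥ base, so the credit is €0.
Child Care Credit: €230,800 is at or above €222,500, so the credit is €0.
Total: €33 + €0 + €0 = €33.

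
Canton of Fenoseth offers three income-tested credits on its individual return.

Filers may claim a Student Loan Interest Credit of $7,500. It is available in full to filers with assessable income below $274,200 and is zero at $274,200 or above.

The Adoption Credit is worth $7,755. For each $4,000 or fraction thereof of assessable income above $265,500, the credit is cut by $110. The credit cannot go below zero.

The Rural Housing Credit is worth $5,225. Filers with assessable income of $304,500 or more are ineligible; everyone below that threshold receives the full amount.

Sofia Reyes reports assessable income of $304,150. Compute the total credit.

$11,880

Student Loan Interest Credit: $304,150 meets or exceeds the $274,200 cutoff, so the credit is $0.
Adoption Credit: income exceeds $265,500 by $38,650, which is 10 full-or-partial $4,000 increments; reduction = 10 × $110 = $1,100, leaving $6,655.
Rural Housing Credit: $304,150 is below the $304,500 cutoff, so the full $5,225 applies.
Total: $0 + $6,655 + $5,225 = $11,880.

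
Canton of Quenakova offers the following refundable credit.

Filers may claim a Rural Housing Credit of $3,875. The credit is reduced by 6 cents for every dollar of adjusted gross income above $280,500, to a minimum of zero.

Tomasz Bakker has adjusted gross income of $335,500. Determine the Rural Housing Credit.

Rural Housing Credit: 6% of the $55,000 excess over $280,500 is $3,300; credit = $3,875 − $3,300 = $575.

$575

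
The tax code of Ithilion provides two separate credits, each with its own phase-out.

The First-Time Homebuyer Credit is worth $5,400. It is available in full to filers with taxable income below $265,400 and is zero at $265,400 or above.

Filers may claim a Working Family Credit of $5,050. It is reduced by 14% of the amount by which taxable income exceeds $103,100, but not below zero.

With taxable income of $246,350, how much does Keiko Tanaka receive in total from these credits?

First-Time Homebuyer Credit: $246,350 is below the $265,400 cutoff, so the full $5,400 applies.
Working Family Credit: 14% of the $143,250 excess over $103,100 is $20,055 ≥ base, so the credit is $0.
Total: $5,400 + $0 = $5,400.

$5,400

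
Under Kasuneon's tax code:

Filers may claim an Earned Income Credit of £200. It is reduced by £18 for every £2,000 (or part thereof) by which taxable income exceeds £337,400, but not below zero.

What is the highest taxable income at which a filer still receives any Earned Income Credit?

After 11 increments the reduction is 11 × £18 = £198, leaving £2; one more increment wipes it out. Increment 11 ends at excess 11 × £2,000 = £22,000, so the highest qualifying income is £337,400 + £22,000 = £359,400.

£359,400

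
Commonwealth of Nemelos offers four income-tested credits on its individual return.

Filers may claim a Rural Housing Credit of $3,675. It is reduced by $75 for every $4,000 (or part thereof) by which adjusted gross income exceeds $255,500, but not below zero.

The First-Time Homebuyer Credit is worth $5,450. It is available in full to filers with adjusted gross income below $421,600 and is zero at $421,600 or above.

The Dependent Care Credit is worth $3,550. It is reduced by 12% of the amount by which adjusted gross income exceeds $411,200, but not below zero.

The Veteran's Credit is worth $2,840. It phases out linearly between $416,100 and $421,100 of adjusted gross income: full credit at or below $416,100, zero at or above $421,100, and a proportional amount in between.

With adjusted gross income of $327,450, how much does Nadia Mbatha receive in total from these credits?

Rural Housing Credit: income exceeds $255,500 by $71,950, which is 18 full-or-partial $4,000 increments; reduction = 18 × $75 = $1,350, leaving $2,325.
First-Time Homebuyer Credit: $327,450 is below the $421,600 cutoff, so the full $5,450 applies.
Dependent Care Credit: $327,450 is at or below the $411,200 threshold, so the full $3,550 applies.
Veteran's Credit: $327,450 is at or below the $416,100 threshold, so the full $2,840 applies.
Total: $2,325 + $5,450 + $3,550 + $2,840 = $14,165.

$14,165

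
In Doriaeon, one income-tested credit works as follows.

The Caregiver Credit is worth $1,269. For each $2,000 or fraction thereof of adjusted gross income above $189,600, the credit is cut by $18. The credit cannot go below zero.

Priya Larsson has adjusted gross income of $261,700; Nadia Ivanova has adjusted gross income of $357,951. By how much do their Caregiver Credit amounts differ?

$603

Priya ($261,700): Caregiver Credit: income exceeds $189,600 by $72,100, which is 37 full-or-partial $2,000 increments; reduction = 37 × $18 = $666, leaving $603.
Nadia ($357,951): Caregiver Credit: income exceeds $189,600 by $168,351 → 85 increments × $18 = $1,530 ≥ base, so the credit is $0.
Difference: |$603 − $0| = $603.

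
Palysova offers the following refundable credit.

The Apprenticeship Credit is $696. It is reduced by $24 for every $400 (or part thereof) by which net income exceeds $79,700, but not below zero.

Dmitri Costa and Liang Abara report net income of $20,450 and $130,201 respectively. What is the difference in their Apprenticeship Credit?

$696

Dmitri ($20,450): Apprenticeship Credit: $20,450 is at or below the $79,700 threshold, so the full $696 applies.
Liang ($130,201): Apprenticeship Credit: income exceeds $79,700 by $50,501 → 127 increments × $24 = $3,048 ≥ base, so the credit is $0.
Difference: |$696 − $0| = $696.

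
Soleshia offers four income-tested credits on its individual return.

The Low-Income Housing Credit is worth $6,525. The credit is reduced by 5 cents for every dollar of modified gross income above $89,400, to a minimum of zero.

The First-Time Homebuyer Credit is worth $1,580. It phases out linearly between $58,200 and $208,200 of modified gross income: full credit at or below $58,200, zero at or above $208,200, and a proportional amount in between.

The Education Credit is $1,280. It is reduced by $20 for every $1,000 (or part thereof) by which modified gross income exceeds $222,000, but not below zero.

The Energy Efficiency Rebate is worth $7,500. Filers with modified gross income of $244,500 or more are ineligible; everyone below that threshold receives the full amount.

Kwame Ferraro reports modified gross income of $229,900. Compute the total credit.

Low-Income Housing Credit: 5% of the $140,500 excess over $89,400 is $7,025 ≥ base, so the credit is $0.
First-Time Homebuyer Credit: $229,900 is at or above $208,200, so the credit is $0.
Education Credit: income exceeds $222,000 by $7,900, which is 8 full-or-partial $1,000 increments; reduction = 8 × $20 = $160, leaving $1,120.
Energy Efficiency Rebate: $229,900 is below the $244,500 cutoff, so the full $7,500 applies.
Total: $0 + $0 + $1,120 + $7,500 = $8,620.

$8,620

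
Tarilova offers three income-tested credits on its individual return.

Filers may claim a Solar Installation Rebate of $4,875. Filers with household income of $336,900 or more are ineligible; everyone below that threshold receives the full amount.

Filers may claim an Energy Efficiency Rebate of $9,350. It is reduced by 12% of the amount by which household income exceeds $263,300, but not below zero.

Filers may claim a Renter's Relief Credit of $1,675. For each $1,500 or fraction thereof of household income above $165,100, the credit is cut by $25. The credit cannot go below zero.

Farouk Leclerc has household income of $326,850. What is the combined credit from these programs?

Solar Installation Rebate: $326,850 is below the $336,900 cutoff, so the full $4,875 applies.
Energy Efficiency Rebate: 12% of the $63,550 excess over $263,300 is $7,626; credit = $9,350 − $7,626 = $1,724.
Renter's Relief Credit: income exceeds $165,100 by $161,750 → 108 increments × $25 = $2,700 ≥ base, so the credit is $0.
Total: $4,875 + $1,724 + $0 = $6,599.

$6,599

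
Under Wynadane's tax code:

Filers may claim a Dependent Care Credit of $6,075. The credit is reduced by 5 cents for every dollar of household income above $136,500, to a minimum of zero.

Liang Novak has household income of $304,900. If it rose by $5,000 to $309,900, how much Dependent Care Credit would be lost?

$0

At $304,900 — 5% of the $168,400 excess over $136,500 is $8,420 ≥ base, so the credit is $0.
At $309,900 — 5% of the $173,400 excess over $136,500 is $8,670 ≥ base, so the credit is $0.
Lost: $0 − $0 = $0.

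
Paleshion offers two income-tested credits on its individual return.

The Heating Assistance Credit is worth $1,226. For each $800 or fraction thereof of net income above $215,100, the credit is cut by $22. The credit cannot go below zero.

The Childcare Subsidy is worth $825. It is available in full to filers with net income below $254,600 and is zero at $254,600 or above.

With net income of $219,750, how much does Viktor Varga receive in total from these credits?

$1,919

Heating Assistance Credit: income exceeds $215,100 by $4,650, which is 6 full-or-partial $800 increments; reduction = 6 × $22 = $132, leaving $1,094.
Childcare Subsidy: $219,750 is below the $254,600 cutoff, so the full $825 applies.
Total: $1,094 + $825 = $1,919.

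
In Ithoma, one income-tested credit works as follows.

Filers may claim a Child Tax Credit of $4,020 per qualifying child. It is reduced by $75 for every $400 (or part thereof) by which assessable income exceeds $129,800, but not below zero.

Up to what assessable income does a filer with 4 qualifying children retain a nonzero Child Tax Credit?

$215,400

Full credit = 4 × $4,020 = $16,080.
After 214 increments the reduction is 214 × $75 = $16,050, leaving $30; one more increment wipes it out. Increment 214 ends at excess 214 × $400 = $85,600, so the highest qualifying income is $129,800 + $85,600 = $215,400.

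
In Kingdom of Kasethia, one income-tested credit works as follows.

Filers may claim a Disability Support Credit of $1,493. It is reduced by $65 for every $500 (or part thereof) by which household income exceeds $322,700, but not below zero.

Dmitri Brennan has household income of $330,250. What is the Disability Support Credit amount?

$453

Disability Support Credit: income exceeds $322,700 by $7,550, which is 16 full-or-partial $500 increments; reduction = 16 × $65 = $1,040, leaving $453.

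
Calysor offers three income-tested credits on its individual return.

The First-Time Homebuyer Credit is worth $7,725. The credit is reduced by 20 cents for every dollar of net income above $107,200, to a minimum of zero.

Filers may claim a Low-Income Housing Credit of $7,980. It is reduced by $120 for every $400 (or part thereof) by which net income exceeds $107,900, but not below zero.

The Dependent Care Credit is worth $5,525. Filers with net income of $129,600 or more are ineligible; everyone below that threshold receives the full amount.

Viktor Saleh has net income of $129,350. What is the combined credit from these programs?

First-Time Homebuyer Credit: 20% of the $22,150 excess over $107,200 is $4,430; credit = $7,725 − $4,430 = $3,295.
Low-Income Housing Credit: income exceeds $107,900 by $21,450, which is 54 full-or-partial $400 increments; reduction = 54 × $120 = $6,480, leaving $1,500.
Dependent Care Credit: $129,350 is below the $129,600 cutoff, so the full $5,525 applies.
Total: $3,295 + $1,500 + $5,525 = $10,320.

$10,320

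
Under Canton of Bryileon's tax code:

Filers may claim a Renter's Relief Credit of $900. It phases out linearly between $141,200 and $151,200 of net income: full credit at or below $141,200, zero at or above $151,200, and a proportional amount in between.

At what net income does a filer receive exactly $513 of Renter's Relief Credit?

$145,500

$513 is 513/900 of the full $900, so 387/900 of the $10,000 range has been used: income = $141,200 + $10,000 × 387/900 = $145,500.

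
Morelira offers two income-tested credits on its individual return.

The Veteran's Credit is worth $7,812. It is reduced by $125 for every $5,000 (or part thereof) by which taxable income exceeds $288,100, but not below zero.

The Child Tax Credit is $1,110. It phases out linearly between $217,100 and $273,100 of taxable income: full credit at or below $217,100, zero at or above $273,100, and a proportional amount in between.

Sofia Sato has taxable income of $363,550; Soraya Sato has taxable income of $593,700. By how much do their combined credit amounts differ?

$5,750

Sofia ($363,550): Veteran's Credit: income exceeds $288,100 by $75,450, which is 16 full-or-partial $5,000 increments; reduction = 16 × $125 = $2,000, leaving $5,812. Child Tax Credit: $363,550 is at or above $273,100, so the credit is $0. total $5,812 + $0 = $5,812
Soraya ($593,700): Veteran's Credit: income exceeds $288,100 by $305,600, which is 62 full-or-partial $5,000 increments; reduction = 62 × $125 = $7,750, leaving $62. Child Tax Credit: $593,700 is at or above $273,100, so the credit is $0. total $62 + $0 = $62
Difference: |$5,812 − $62| = $5,750.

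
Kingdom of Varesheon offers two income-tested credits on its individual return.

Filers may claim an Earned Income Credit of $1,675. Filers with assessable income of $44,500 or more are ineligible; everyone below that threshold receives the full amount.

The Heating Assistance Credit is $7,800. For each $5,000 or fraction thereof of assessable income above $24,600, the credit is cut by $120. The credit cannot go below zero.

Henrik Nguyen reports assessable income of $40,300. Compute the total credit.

Earned Income Credit: $40,300 is below the $44,500 cutoff, so the full $1,675 applies.
Heating Assistance Credit: income exceeds $24,600 by $15,700, which is 4 full-or-partial $5,000 increments; reduction = 4 × $120 = $480, leaving $7,320.
Total: $1,675 + $7,320 = $8,995.

$8,995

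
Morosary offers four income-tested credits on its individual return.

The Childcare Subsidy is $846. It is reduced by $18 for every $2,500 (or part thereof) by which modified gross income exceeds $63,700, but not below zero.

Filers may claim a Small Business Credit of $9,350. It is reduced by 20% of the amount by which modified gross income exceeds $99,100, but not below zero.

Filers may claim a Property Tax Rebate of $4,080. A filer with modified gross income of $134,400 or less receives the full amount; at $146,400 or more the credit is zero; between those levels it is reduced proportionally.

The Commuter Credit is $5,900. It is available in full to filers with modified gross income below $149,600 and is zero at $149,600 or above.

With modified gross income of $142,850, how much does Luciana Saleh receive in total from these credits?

Childcare Subsidy: income exceeds $63,700 by $79,150, which is 32 full-or-partial $2,500 increments; reduction = 32 × $18 = $576, leaving $270.
Small Business Credit: 20% of the $43,750 excess over $99,100 is $8,750; credit = $9,350 − $8,750 = $600.
Property Tax Rebate: $142,850 is $8,450 into a $12,000 phase-out range, leaving 3,550/12,000 of the credit: $4,080 × 3,550/12,000 = $1,207.
Commuter Credit: $142,850 is below the $149,600 cutoff, so the full $5,900 applies.
Total: $270 + $600 + $1,207 + $5,900 = $7,977.

$7,977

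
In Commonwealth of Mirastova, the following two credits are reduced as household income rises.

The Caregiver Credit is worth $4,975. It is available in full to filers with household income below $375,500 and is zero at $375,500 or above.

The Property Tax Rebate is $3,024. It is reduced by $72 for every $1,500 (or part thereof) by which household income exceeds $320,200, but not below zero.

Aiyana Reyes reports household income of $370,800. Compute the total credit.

Caregiver Credit: $370,800 is below the $375,500 cutoff, so the full $4,975 applies.
Property Tax Rebate: income exceeds $320,200 by $50,600, which is 34 full-or-partial $1,500 increments; reduction = 34 × $72 = $2,448, leaving $576.
Total: $4,975 + $576 = $5,551.

$5,551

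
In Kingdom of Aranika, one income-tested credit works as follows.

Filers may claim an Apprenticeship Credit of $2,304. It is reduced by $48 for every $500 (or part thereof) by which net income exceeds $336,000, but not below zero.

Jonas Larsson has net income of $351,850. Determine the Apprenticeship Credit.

$768

Apprenticeship Credit: income exceeds $336,000 by $15,850, which is 32 full-or-partial $500 increments; reduction = 32 × $48 = $1,536, leaving $768.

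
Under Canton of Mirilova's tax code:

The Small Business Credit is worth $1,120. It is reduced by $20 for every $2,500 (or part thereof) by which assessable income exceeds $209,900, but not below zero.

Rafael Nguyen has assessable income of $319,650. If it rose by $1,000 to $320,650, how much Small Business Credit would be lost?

At $319,650 — income exceeds $209,900 by $109,750, which is 44 full-or-partial $2,500 increments; reduction = 44 × $20 = $880, leaving $240.
At $320,650 — income exceeds $209,900 by $110,750, which is 45 full-or-partial $2,500 increments; reduction = 45 × $20 = $900, leaving $220.
Lost: $240 − $220 = $20.

$20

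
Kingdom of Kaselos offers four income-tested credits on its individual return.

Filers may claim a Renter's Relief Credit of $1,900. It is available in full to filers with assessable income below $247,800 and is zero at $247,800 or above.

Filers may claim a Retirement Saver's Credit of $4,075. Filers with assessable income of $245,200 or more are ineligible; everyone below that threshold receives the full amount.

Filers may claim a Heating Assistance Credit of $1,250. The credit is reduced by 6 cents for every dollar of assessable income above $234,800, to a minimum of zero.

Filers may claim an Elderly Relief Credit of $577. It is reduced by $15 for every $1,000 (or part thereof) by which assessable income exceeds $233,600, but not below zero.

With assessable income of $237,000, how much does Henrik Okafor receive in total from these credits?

Renter's Relief Credit: $237,000 is below the $247,800 cutoff, so the full $1,900 applies.
Retirement Saver's Credit: $237,000 is below the $245,200 cutoff, so the full $4,075 applies.
Heating Assistance Credit: 6% of the $2,200 excess over $234,800 is $132; credit = $1,250 − $132 = $1,118.
Elderly Relief Credit: income exceeds $233,600 by $3,400, which is 4 full-or-partial $1,000 increments; reduction = 4 × $15 = $60, leaving $517.
Total: $1,900 + $4,075 + $1,118 + $517 = $7,610.

$7,610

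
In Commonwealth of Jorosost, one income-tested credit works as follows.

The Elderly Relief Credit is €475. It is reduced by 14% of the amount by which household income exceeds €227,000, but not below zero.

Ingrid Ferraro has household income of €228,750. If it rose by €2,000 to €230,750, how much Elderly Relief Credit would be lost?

€230

At €228,750 — 14% of the €1,750 excess over €227,000 is €245; credit = €475 − €245 = €230.
At €230,750 — 14% of the €3,750 excess over €227,000 is €525 ≥ base, so the credit is €0.
Lost: €230 − €0 = €230.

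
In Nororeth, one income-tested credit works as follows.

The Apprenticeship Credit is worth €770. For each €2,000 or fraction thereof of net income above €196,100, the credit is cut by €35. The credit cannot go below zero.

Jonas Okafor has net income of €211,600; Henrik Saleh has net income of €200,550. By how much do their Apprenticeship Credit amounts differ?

Jonas (€211,600): Apprenticeship Credit: income exceeds €196,100 by €15,500, which is 8 full-or-partial €2,000 increments; reduction = 8 × €35 = €280, leaving €490.
Henrik (€200,550): Apprenticeship Credit: income exceeds €196,100 by €4,450, which is 3 full-or-partial €2,000 increments; reduction = 3 × €35 = €105, leaving €665.
Difference: |€490 − €665| = €175.

€175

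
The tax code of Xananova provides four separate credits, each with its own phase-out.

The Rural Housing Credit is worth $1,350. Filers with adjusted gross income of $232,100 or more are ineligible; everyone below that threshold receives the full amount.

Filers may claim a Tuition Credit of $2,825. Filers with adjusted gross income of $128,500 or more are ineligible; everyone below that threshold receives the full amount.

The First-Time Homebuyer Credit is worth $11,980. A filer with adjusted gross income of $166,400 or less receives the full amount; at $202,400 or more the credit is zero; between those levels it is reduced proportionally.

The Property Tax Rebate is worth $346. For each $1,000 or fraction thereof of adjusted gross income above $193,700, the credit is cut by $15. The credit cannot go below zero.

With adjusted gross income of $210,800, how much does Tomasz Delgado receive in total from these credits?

$1,426

Rural Housing Credit: $210,800 is below the $232,100 cutoff, so the full $1,350 applies.
Tuition Credit: $210,800 meets or exceeds the $128,500 cutoff, so the credit is $0.
First-Time Homebuyer Credit: $210,800 is at or above $202,400, so the credit is $0.
Property Tax Rebate: income exceeds $193,700 by $17,100, which is 18 full-or-partial $1,000 increments; reduction = 18 × $15 = $270, leaving $76.
Total: $1,350 + $0 + $0 + $76 = $1,426.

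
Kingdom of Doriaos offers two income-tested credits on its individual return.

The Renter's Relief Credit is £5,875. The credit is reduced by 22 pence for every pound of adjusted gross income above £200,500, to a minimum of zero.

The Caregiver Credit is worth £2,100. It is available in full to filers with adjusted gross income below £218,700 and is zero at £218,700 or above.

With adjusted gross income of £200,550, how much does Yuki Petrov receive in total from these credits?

Renter's Relief Credit: 22% of the £50 excess over £200,500 is £11; credit = £5,875 − £11 = £5,864.
Caregiver Credit: £200,550 is below the £218,700 cutoff, so the full £2,100 applies.
Total: £5,864 + £2,100 = £7,964.

£7,964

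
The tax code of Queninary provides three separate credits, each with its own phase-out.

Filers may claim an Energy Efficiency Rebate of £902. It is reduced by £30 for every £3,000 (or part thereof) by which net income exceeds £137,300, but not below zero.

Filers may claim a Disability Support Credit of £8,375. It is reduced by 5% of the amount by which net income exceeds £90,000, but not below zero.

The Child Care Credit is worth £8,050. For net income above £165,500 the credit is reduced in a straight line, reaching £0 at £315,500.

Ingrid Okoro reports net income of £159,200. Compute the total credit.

Energy Efficiency Rebate: income exceeds £137,300 by £21,900, which is 8 full-or-partial £3,000 increments; reduction = 8 × £30 = £240, leaving £662.
Disability Support Credit: 5% of the £69,200 excess over £90,000 is £3,460; credit = £8,375 − £3,460 = £4,915.
Child Care Credit: £159,200 is at or below the £165,500 threshold, so the full £8,050 applies.
Total: £662 + £4,915 + £8,050 = £13,627.

£13,627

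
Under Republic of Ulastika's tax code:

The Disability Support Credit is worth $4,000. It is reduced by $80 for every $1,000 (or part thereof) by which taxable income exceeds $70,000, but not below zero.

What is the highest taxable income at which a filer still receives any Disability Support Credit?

After 49 increments the reduction is 49 × $80 = $3,920, leaving $80; one more increment wipes it out. Increment 49 ends at excess 49 × $1,000 = $49,000, so the highest qualifying income is $70,000 + $49,000 = $119,000.

$119,000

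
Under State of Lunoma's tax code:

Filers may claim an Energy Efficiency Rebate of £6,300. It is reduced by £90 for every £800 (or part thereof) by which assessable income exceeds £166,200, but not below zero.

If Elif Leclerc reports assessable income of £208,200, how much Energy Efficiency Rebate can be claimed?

Energy Efficiency Rebate: income exceeds £166,200 by £42,000, which is 53 full-or-partial £800 increments; reduction = 53 × £90 = £4,770, leaving £1,530.

£1,530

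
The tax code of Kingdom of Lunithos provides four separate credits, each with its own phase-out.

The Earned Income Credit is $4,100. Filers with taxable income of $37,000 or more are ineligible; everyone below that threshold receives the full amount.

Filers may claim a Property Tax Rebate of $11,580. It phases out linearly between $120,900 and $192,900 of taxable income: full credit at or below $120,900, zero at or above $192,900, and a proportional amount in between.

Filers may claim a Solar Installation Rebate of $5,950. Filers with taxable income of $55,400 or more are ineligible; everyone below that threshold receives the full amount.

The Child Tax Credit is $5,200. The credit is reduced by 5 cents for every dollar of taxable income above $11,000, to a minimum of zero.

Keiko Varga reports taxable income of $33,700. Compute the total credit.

Earned Income Credit: $33,700 is below the $37,000 cutoff, so the full $4,100 applies.
Property Tax Rebate: $33,700 is at or below the $120,900 threshold, so the full $11,580 applies.
Solar Installation Rebate: $33,700 is below the $55,400 cutoff, so the full $5,950 applies.
Child Tax Credit: 5% of the $22,700 excess over $11,000 is $1,135; credit = $5,200 − $1,135 = $4,065.
Total: $4,100 + $11,580 + $5,950 + $4,065 = $25,695.

$25,695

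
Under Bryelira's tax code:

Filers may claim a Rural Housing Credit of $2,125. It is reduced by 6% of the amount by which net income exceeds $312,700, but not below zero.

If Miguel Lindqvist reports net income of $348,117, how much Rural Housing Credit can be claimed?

$0

Rural Housing Credit: 6% of the $35,417 excess over $312,700 is $2,125.02 ≥ base, so the credit is $0.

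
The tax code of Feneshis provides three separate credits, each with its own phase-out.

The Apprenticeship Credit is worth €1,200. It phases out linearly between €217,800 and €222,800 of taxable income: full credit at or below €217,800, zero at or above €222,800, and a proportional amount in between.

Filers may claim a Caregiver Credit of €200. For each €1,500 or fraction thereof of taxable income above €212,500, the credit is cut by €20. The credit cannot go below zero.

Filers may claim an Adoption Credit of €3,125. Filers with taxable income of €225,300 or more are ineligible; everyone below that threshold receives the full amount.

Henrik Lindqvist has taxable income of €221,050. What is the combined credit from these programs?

€3,625

Apprenticeship Credit: €221,050 is €3,250 into a €5,000 phase-out range, leaving 1,750/5,000 of the credit: €1,200 × 1,750/5,000 = €420.
Caregiver Credit: income exceeds €212,500 by €8,550, which is 6 full-or-partial €1,500 increments; reduction = 6 × €20 = €120, leaving €80.
Adoption Credit: €221,050 is below the €225,300 cutoff, so the full €3,125 applies.
Total: €420 + €80 + €3,125 = €3,625.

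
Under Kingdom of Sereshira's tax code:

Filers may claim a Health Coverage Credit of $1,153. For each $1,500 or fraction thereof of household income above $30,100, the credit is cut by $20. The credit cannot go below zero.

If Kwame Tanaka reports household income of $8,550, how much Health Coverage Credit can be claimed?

Health Coverage Credit: $8,550 is at or below the $30,100 threshold, so the full $1,153 applies.

$1,153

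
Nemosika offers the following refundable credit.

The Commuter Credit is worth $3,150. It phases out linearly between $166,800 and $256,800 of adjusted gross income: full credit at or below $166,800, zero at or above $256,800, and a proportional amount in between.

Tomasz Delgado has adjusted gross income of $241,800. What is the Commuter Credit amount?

Commuter Credit: $241,800 is $75,000 into a $90,000 phase-out range, leaving 15,000/90,000 of the credit: $3,150 × 15,000/90,000 = $525.

$525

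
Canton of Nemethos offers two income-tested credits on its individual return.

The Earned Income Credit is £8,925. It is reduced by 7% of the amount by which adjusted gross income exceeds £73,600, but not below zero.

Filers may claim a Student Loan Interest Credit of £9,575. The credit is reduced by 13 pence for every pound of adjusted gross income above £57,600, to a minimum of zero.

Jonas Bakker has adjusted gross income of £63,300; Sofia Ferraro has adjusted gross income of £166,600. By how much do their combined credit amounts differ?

Jonas (£63,300): Earned Income Credit: £63,300 is at or below the £73,600 threshold, so the full £8,925 applies. Student Loan Interest Credit: 13% of the £5,700 excess over £57,600 is £741; credit = £9,575 − £741 = £8,834. total £8,925 + £8,834 = £17,759
Sofia (£166,600): Earned Income Credit: 7% of the £93,000 excess over £73,600 is £6,510; credit = £8,925 − £6,510 = £2,415. Student Loan Interest Credit: 13% of the £109,000 excess over £57,600 is £14,170 ≥ base, so the credit is £0. total £2,415 + £0 = £2,415
Difference: |£17,759 − £2,415| = £15,344.

£15,344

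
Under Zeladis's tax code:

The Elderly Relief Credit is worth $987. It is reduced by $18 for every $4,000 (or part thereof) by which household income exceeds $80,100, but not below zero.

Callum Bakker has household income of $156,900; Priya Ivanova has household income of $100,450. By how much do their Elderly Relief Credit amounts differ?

Callum ($156,900): Elderly Relief Credit: income exceeds $80,100 by $76,800, which is 20 full-or-partial $4,000 increments; reduction = 20 × $18 = $360, leaving $627.
Priya ($100,450): Elderly Relief Credit: income exceeds $80,100 by $20,350, which is 6 full-or-partial $4,000 increments; reduction = 6 × $18 = $108, leaving $879.
Difference: |$627 − $879| = $252.

$252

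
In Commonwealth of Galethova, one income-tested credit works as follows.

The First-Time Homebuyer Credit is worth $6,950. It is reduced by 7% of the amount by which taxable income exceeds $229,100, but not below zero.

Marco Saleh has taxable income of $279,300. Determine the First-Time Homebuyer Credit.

$3,436

First-Time Homebuyer Credit: 7% of the $50,200 excess over $229,100 is $3,514; credit = $6,950 − $3,514 = $3,436.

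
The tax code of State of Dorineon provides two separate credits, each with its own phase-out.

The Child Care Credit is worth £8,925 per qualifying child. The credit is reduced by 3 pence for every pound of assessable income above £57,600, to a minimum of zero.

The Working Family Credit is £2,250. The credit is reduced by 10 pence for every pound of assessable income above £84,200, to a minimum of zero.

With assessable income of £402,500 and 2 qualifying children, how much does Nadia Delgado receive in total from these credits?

£7,503

Child Care Credit: base = 2 × £8,925 = £17,850. 3% of the £344,900 excess over £57,600 is £10,347; credit = £17,850 − £10,347 = £7,503.
Working Family Credit: 10% of the £318,300 excess over £84,200 is £31,830 ≥ base, so the credit is £0.
Total: £7,503 + £0 = £7,503.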